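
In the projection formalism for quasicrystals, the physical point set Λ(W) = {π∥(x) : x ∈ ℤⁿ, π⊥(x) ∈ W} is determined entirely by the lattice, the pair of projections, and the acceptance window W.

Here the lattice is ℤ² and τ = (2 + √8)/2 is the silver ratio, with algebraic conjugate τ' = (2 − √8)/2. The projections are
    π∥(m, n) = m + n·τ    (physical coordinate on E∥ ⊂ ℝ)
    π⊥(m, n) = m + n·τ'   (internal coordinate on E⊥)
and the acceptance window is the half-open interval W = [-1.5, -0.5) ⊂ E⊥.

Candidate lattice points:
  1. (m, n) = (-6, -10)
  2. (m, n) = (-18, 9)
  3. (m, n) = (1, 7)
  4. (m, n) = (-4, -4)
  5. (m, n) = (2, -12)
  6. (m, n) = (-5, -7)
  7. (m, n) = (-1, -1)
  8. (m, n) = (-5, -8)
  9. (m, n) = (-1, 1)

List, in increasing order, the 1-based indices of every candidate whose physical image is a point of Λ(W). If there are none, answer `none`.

τ' = (2−√8)/2 ≈ -0.41421.
[1] lift (-6,-10): star map gives -1.85786; window check -1.5 ≤ -1.85786 < -0.5 is false → out
[2] lift (-18,9): star map gives -21.72792; window check -1.5 ≤ -21.72792 < -0.5 is false → out
[3] lift (1,7): star map gives -1.89949; window check -1.5 ≤ -1.89949 < -0.5 is false → out
[4] lift (-4,-4): star map gives -2.34315; window check -1.5 ≤ -2.34315 < -0.5 is false → out
[5] lift (2,-12): star map gives 6.97056; window check -1.5 ≤ 6.97056 < -0.5 is false → out
[6] lift (-5,-7): star map gives -2.10051; window check -1.5 ≤ -2.10051 < -0.5 is false → out
[7] lift (-1,-1): star map gives -0.58579; window check -1.5 ≤ -0.58579 < -0.5 is true → IN Λ
[8] lift (-5,-8): star map gives -1.68629; window check -1.5 ≤ -1.68629 < -0.5 is false → out
[9] lift (-1,1): star map gives -1.41421; window check -1.5 ≤ -1.41421 < -0.5 is true → IN Λ

7, 9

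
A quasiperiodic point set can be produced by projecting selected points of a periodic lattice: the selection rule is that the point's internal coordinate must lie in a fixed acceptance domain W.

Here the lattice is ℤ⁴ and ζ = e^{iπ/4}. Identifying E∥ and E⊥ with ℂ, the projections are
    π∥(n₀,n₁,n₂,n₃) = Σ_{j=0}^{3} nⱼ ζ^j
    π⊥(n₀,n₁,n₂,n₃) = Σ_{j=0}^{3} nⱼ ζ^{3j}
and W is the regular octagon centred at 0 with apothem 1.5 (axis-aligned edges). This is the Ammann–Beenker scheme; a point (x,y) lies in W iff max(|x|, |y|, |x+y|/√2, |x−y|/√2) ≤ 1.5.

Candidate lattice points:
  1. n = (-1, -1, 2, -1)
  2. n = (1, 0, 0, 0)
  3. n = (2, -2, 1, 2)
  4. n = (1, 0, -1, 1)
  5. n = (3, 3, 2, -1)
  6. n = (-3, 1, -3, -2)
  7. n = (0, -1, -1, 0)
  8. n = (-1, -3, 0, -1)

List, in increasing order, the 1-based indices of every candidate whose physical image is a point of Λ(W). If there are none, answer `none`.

2, 5, 7

π⊥(n) = n₀ + n₁ζ³ + n₂ζ⁶ + n₃ζ⁹ where ζ = e^{iπ/4}.
candidate 1: n = (-1, -1, 2, -1) → π⊥ ≈ (-1.00000, -3.41421); max(|x|,|y|,|x±y|/√2) = 3.41421 > 1.5 ⇒ ∉ W
candidate 2: n = (1, 0, 0, 0) → π⊥ ≈ (+1.00000, +0.00000); max(|x|,|y|,|x±y|/√2) = 1.00000 ≤ 1.5 ⇒ ∈ W
candidate 3: n = (2, -2, 1, 2) → π⊥ ≈ (+4.82843, -1.00000); max(|x|,|y|,|x±y|/√2) = 4.82843 > 1.5 ⇒ ∉ W
candidate 4: n = (1, 0, -1, 1) → π⊥ ≈ (+1.70711, +1.70711); max(|x|,|y|,|x±y|/√2) = 2.41421 > 1.5 ⇒ ∉ W
candidate 5: n = (3, 3, 2, -1) → π⊥ ≈ (+0.17157, -0.58579); max(|x|,|y|,|x±y|/√2) = 0.58579 ≤ 1.5 ⇒ ∈ W
candidate 6: n = (-3, 1, -3, -2) → π⊥ ≈ (-5.12132, +2.29289); max(|x|,|y|,|x±y|/√2) = 5.24264 > 1.5 ⇒ ∉ W
candidate 7: n = (0, -1, -1, 0) → π⊥ ≈ (+0.70711, +0.29289); max(|x|,|y|,|x±y|/√2) = 0.70711 ≤ 1.5 ⇒ ∈ W
candidate 8: n = (-1, -3, 0, -1) → π⊥ ≈ (+0.41421, -2.82843); max(|x|,|y|,|x±y|/√2) = 2.82843 > 1.5 ⇒ ∉ W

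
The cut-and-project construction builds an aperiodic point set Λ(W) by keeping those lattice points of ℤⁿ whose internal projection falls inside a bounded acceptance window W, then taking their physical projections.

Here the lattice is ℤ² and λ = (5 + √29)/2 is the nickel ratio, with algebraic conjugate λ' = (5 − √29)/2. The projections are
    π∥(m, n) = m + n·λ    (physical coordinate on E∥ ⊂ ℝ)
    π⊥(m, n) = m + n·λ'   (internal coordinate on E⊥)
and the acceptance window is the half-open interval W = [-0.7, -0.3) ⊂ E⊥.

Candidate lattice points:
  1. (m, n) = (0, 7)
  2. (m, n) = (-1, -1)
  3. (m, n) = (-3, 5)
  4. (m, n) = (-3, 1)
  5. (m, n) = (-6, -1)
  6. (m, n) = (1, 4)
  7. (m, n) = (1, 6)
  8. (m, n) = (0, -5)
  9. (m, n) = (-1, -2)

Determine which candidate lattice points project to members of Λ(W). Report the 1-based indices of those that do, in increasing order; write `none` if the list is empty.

9

λ' = (5−√29)/2 ≈ -0.192582.
#1 (0,7): internal coord 0 + (7)·λ' = -1.348077; -1.348077 ∉ [-0.7, -0.3) → out
#2 (-1,-1): internal coord -1 + (-1)·λ' = -0.807418; -0.807418 ∉ [-0.7, -0.3) → out
#3 (-3,5): internal coord -3 + (5)·λ' = -3.962912; -3.962912 ∉ [-0.7, -0.3) → out
#4 (-3,1): internal coord -3 + (1)·λ' = -3.192582; -3.192582 ∉ [-0.7, -0.3) → out
#5 (-6,-1): internal coord -6 + (-1)·λ' = -5.807418; -5.807418 ∉ [-0.7, -0.3) → out
#6 (1,4): internal coord 1 + (4)·λ' = +0.229670; +0.229670 ∉ [-0.7, -0.3) → out
#7 (1,6): internal coord 1 + (6)·λ' = -0.155494; -0.155494 ∉ [-0.7, -0.3) → out
#8 (0,-5): internal coord 0 + (-5)·λ' = +0.962912; +0.962912 ∉ [-0.7, -0.3) → out
#9 (-1,-2): internal coord -1 + (-2)·λ' = -0.614835; -0.614835 ∈ [-0.7, -0.3) → IN Λ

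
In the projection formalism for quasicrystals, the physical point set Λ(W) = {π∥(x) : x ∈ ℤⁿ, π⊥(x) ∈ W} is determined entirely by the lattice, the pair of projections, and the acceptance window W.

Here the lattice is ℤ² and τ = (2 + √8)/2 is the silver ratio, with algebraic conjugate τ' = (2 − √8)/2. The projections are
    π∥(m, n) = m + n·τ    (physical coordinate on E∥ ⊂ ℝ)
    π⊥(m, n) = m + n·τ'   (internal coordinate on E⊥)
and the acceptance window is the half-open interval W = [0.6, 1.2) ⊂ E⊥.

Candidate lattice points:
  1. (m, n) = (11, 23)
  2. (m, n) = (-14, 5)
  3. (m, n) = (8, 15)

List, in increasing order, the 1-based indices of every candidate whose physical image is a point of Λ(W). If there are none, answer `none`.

Compute τ' = (2−√8)/2 = -0.414214, so π⊥(m,n) = m -0.414214·n.
candidate 1: (m,n)=(11,23) → π∥ = 11+23·τ ≈ 66.526912, π⊥ = 11+23·τ' ≈ 1.473088 ∉ [0.6, 1.2) ⇒ out
candidate 2: (m,n)=(-14,5) → π∥ = -14+5·τ ≈ -1.928932, π⊥ = -14+5·τ' ≈ -16.071068 ∉ [0.6, 1.2) ⇒ out
candidate 3: (m,n)=(8,15) → π∥ = 8+15·τ ≈ 44.213203, π⊥ = 8+15·τ' ≈ 1.786797 ∉ [0.6, 1.2) ⇒ out

none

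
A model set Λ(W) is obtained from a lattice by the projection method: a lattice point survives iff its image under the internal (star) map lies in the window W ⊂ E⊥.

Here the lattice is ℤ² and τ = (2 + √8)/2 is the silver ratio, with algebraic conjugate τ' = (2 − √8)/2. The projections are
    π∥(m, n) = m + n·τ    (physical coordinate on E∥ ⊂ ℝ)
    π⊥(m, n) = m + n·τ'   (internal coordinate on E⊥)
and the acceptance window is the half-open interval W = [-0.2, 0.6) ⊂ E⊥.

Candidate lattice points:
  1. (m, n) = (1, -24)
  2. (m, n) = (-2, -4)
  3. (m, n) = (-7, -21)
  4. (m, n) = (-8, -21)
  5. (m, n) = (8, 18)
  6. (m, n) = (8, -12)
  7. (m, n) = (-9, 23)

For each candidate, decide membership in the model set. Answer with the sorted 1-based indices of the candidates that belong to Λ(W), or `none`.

Compute τ' = (2−√8)/2 = -0.41421, so π⊥(m,n) = m -0.41421·n.
candidate 1: (m,n)=(1,-24) → π∥ = 1-24·τ ≈ -56.94113, π⊥ = 1-24·τ' ≈ 10.94113 ∉ [-0.2, 0.6) ⇒ out
candidate 2: (m,n)=(-2,-4) → π∥ = -2-4·τ ≈ -11.65685, π⊥ = -2-4·τ' ≈ -0.34315 ∉ [-0.2, 0.6) ⇒ out
candidate 3: (m,n)=(-7,-21) → π∥ = -7-21·τ ≈ -57.69848, π⊥ = -7-21·τ' ≈ 1.69848 ∉ [-0.2, 0.6) ⇒ out
candidate 4: (m,n)=(-8,-21) → π∥ = -8-21·τ ≈ -58.69848, π⊥ = -8-21·τ' ≈ 0.69848 ∉ [-0.2, 0.6) ⇒ out
candidate 5: (m,n)=(8,18) → π∥ = 8+18·τ ≈ 51.45584, π⊥ = 8+18·τ' ≈ 0.54416 ∈ [-0.2, 0.6) ⇒ IN Λ
candidate 6: (m,n)=(8,-12) → π∥ = 8-12·τ ≈ -20.97056, π⊥ = 8-12·τ' ≈ 12.97056 ∉ [-0.2, 0.6) ⇒ out
candidate 7: (m,n)=(-9,23) → π∥ = -9+23·τ ≈ 46.52691, π⊥ = -9+23·τ' ≈ -18.52691 ∉ [-0.2, 0.6) ⇒ out

5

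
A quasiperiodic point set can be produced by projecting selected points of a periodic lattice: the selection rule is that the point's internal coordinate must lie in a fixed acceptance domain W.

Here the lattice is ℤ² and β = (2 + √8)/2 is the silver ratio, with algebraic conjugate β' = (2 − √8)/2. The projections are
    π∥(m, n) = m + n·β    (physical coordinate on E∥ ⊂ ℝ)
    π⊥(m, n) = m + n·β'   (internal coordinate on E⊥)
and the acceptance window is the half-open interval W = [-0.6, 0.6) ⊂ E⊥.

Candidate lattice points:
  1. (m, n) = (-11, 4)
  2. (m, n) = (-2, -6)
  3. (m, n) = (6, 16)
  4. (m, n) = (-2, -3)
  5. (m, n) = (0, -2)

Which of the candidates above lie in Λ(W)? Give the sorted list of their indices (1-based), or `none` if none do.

2

Numerically β ≈ 2.4142 and β' = −1/β ≈ -0.4142.
#1 (-11,4): internal coord -11 + (4)·β' = -12.6569; -12.6569 ∉ [-0.6, 0.6) → out
#2 (-2,-6): internal coord -2 + (-6)·β' = +0.4853; +0.4853 ∈ [-0.6, 0.6) → IN Λ
#3 (6,16): internal coord 6 + (16)·β' = -0.6274; -0.6274 ∉ [-0.6, 0.6) → out
#4 (-2,-3): internal coord -2 + (-3)·β' = -0.7574; -0.7574 ∉ [-0.6, 0.6) → out
#5 (0,-2): internal coord 0 + (-2)·β' = +0.8284; +0.8284 ∉ [-0.6, 0.6) → out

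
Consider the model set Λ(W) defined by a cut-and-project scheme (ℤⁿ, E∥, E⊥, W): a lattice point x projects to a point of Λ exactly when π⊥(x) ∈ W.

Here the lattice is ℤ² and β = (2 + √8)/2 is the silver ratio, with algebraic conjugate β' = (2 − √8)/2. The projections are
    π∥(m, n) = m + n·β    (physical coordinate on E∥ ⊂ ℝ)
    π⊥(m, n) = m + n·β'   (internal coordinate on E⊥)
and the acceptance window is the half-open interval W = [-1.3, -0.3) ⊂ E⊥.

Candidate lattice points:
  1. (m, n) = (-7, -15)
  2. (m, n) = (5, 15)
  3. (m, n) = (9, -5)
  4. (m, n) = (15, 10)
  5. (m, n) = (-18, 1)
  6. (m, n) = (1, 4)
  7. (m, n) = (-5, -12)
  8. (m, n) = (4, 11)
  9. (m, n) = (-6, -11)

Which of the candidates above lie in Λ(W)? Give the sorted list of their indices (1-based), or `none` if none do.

Numerically β ≈ 2.41421 and β' = −1/β ≈ -0.41421.
candidate 1: (m,n)=(-7,-15) → π∥ = -7-15·β ≈ -43.21320, π⊥ = -7-15·β' ≈ -0.78680 ∈ [-1.3, -0.3) ⇒ IN Λ
candidate 2: (m,n)=(5,15) → π∥ = 5+15·β ≈ 41.21320, π⊥ = 5+15·β' ≈ -1.21320 ∈ [-1.3, -0.3) ⇒ IN Λ
candidate 3: (m,n)=(9,-5) → π∥ = 9-5·β ≈ -3.07107, π⊥ = 9-5·β' ≈ 11.07107 ∉ [-1.3, -0.3) ⇒ out
candidate 4: (m,n)=(15,10) → π∥ = 15+10·β ≈ 39.14214, π⊥ = 15+10·β' ≈ 10.85786 ∉ [-1.3, -0.3) ⇒ out
candidate 5: (m,n)=(-18,1) → π∥ = -18+1·β ≈ -15.58579, π⊥ = -18+1·β' ≈ -18.41421 ∉ [-1.3, -0.3) ⇒ out
candidate 6: (m,n)=(1,4) → π∥ = 1+4·β ≈ 10.65685, π⊥ = 1+4·β' ≈ -0.65685 ∈ [-1.3, -0.3) ⇒ IN Λ
candidate 7: (m,n)=(-5,-12) → π∥ = -5-12·β ≈ -33.97056, π⊥ = -5-12·β' ≈ -0.02944 ∉ [-1.3, -0.3) ⇒ out
candidate 8: (m,n)=(4,11) → π∥ = 4+11·β ≈ 30.55635, π⊥ = 4+11·β' ≈ -0.55635 ∈ [-1.3, -0.3) ⇒ IN Λ
candidate 9: (m,n)=(-6,-11) → π∥ = -6-11·β ≈ -32.55635, π⊥ = -6-11·β' ≈ -1.44365 ∉ [-1.3, -0.3) ⇒ out

1, 2, 6, 8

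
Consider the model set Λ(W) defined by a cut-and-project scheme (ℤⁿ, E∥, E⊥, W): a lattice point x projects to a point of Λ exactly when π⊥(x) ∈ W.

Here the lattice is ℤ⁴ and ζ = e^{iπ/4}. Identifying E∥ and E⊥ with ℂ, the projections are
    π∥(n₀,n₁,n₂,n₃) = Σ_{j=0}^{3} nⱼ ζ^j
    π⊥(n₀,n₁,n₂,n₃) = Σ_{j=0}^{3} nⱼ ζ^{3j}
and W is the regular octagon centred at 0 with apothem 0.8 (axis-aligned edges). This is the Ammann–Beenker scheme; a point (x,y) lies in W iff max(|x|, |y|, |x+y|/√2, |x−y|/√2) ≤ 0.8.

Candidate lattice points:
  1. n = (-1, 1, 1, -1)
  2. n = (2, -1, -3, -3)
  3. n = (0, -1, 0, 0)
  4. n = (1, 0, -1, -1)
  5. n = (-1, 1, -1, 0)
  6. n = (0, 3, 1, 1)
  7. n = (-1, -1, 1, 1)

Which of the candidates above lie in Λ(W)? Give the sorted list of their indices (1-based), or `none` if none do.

π⊥(n) = n₀ + n₁ζ³ + n₂ζ⁶ + n₃ζ⁹ where ζ = e^{iπ/4}.
candidate 1: n = (-1, 1, 1, -1) → π⊥ ≈ (-2.414214, -1.000000); max(|x|,|y|,|x±y|/√2) = 2.414214 > 0.8 ⇒ ∉ W
candidate 2: n = (2, -1, -3, -3) → π⊥ ≈ (+0.585786, +0.171573); max(|x|,|y|,|x±y|/√2) = 0.585786 ≤ 0.8 ⇒ ∈ W
candidate 3: n = (0, -1, 0, 0) → π⊥ ≈ (+0.707107, -0.707107); max(|x|,|y|,|x±y|/√2) = 1.000000 > 0.8 ⇒ ∉ W
candidate 4: n = (1, 0, -1, -1) → π⊥ ≈ (+0.292893, +0.292893); max(|x|,|y|,|x±y|/√2) = 0.414214 ≤ 0.8 ⇒ ∈ W
candidate 5: n = (-1, 1, -1, 0) → π⊥ ≈ (-1.707107, +1.707107); max(|x|,|y|,|x±y|/√2) = 2.414214 > 0.8 ⇒ ∉ W
candidate 6: n = (0, 3, 1, 1) → π⊥ ≈ (-1.414214, +1.828427); max(|x|,|y|,|x±y|/√2) = 2.292893 > 0.8 ⇒ ∉ W
candidate 7: n = (-1, -1, 1, 1) → π⊥ ≈ (+0.414214, -1.000000); max(|x|,|y|,|x±y|/√2) = 1.000000 > 0.8 ⇒ ∉ W

2, 4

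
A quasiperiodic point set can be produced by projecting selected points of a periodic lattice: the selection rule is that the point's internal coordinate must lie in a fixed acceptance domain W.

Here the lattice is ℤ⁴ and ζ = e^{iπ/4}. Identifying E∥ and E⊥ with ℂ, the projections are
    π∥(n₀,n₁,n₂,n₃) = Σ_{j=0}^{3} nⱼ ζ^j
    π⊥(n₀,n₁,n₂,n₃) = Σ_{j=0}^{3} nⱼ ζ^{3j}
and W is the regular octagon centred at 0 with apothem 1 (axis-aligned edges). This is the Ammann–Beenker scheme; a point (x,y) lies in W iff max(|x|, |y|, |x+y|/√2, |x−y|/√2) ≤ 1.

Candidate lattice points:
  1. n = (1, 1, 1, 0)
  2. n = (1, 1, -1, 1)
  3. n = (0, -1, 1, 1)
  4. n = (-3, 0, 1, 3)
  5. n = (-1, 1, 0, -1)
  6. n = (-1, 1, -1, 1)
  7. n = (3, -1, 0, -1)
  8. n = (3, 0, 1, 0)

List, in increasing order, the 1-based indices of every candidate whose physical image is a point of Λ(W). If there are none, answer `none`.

Internal map: ζ^{3j} for j=0..3 gives (1,0), (−√2/2,√2/2), (0,−1), (√2/2,√2/2).
#1 (1, 1, 1, 0): internal (0.29289, -0.29289); octagon support 0.41421 vs apothem 1 → ∈ W
#2 (1, 1, -1, 1): internal (1.00000, 2.41421); octagon support 2.41421 vs apothem 1 → ∉ W
#3 (0, -1, 1, 1): internal (1.41421, -1.00000); octagon support 1.70711 vs apothem 1 → ∉ W
#4 (-3, 0, 1, 3): internal (-0.87868, 1.12132); octagon support 1.41421 vs apothem 1 → ∉ W
#5 (-1, 1, 0, -1): internal (-2.41421, 0.00000); octagon support 2.41421 vs apothem 1 → ∉ W
#6 (-1, 1, -1, 1): internal (-1.00000, 2.41421); octagon support 2.41421 vs apothem 1 → ∉ W
#7 (3, -1, 0, -1): internal (3.00000, -1.41421); octagon support 3.12132 vs apothem 1 → ∉ W
#8 (3, 0, 1, 0): internal (3.00000, -1.00000); octagon support 3.00000 vs apothem 1 → ∉ W

1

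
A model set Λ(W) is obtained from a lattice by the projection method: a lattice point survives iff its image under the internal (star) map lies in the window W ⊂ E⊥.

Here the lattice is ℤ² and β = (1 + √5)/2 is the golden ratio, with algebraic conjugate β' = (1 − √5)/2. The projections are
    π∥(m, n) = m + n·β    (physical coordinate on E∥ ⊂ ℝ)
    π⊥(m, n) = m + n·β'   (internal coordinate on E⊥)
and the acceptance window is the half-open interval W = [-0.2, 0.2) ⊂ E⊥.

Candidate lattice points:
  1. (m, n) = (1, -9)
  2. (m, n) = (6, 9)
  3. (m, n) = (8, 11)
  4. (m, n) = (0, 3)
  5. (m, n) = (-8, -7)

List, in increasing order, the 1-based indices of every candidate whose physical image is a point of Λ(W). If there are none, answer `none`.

β' = (1−√5)/2 ≈ -0.61803.
[1] lift (1,-9): star map gives 6.56231; window check -0.2 ≤ 6.56231 < 0.2 is false → out
[2] lift (6,9): star map gives 0.43769; window check -0.2 ≤ 0.43769 < 0.2 is false → out
[3] lift (8,11): star map gives 1.20163; window check -0.2 ≤ 1.20163 < 0.2 is false → out
[4] lift (0,3): star map gives -1.85410; window check -0.2 ≤ -1.85410 < 0.2 is false → out
[5] lift (-8,-7): star map gives -3.67376; window check -0.2 ≤ -3.67376 < 0.2 is false → out

none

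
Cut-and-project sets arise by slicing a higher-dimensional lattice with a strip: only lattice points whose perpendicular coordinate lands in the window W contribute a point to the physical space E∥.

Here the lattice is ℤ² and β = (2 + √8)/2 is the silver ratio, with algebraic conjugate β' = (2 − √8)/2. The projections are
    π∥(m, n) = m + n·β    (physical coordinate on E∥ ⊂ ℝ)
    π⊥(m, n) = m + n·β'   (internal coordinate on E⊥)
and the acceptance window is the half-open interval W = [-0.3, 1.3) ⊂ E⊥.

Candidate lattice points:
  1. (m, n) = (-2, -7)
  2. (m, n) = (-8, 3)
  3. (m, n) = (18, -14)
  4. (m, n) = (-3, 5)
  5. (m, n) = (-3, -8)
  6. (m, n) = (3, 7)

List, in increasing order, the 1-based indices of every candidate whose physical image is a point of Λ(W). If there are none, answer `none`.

1, 5, 6

Compute β' = (2−√8)/2 = -0.414214, so π⊥(m,n) = m -0.414214·n.
#1 (-2,-7): internal coord -2 + (-7)·β' = +0.899495; +0.899495 ∈ [-0.3, 1.3) → IN Λ
#2 (-8,3): internal coord -8 + (3)·β' = -9.242641; -9.242641 ∉ [-0.3, 1.3) → out
#3 (18,-14): internal coord 18 + (-14)·β' = +23.798990; +23.798990 ∉ [-0.3, 1.3) → out
#4 (-3,5): internal coord -3 + (5)·β' = -5.071068; -5.071068 ∉ [-0.3, 1.3) → out
#5 (-3,-8): internal coord -3 + (-8)·β' = +0.313708; +0.313708 ∈ [-0.3, 1.3) → IN Λ
#6 (3,7): internal coord 3 + (7)·β' = +0.100505; +0.100505 ∈ [-0.3, 1.3) → IN Λ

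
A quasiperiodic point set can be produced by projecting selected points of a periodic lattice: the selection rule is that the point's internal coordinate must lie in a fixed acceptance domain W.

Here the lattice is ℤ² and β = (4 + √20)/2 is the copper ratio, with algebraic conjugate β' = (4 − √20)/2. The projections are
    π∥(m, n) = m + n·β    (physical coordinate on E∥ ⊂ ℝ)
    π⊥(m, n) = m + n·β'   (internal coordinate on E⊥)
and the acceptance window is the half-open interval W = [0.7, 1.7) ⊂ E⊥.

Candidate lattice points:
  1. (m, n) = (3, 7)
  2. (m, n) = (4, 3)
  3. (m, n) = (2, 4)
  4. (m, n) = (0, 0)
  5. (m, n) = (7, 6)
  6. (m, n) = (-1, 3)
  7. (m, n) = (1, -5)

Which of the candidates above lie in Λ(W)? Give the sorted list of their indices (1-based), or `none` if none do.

Compute β' = (4−√20)/2 = -0.2361, so π⊥(m,n) = m -0.2361·n.
candidate 1: (m,n)=(3,7) → π∥ = 3+7·β ≈ 32.6525, π⊥ = 3+7·β' ≈ 1.3475 ∈ [0.7, 1.7) ⇒ IN Λ
candidate 2: (m,n)=(4,3) → π∥ = 4+3·β ≈ 16.7082, π⊥ = 4+3·β' ≈ 3.2918 ∉ [0.7, 1.7) ⇒ out
candidate 3: (m,n)=(2,4) → π∥ = 2+4·β ≈ 18.9443, π⊥ = 2+4·β' ≈ 1.0557 ∈ [0.7, 1.7) ⇒ IN Λ
candidate 4: (m,n)=(0,0) → π∥ = 0+0·β ≈ 0.0000, π⊥ = 0+0·β' ≈ 0.0000 ∉ [0.7, 1.7) ⇒ out
candidate 5: (m,n)=(7,6) → π∥ = 7+6·β ≈ 32.4164, π⊥ = 7+6·β' ≈ 5.5836 ∉ [0.7, 1.7) ⇒ out
candidate 6: (m,n)=(-1,3) → π∥ = -1+3·β ≈ 11.7082, π⊥ = -1+3·β' ≈ -1.7082 ∉ [0.7, 1.7) ⇒ out
candidate 7: (m,n)=(1,-5) → π∥ = 1-5·β ≈ -20.1803, π⊥ = 1-5·β' ≈ 2.1803 ∉ [0.7, 1.7) ⇒ out

1, 3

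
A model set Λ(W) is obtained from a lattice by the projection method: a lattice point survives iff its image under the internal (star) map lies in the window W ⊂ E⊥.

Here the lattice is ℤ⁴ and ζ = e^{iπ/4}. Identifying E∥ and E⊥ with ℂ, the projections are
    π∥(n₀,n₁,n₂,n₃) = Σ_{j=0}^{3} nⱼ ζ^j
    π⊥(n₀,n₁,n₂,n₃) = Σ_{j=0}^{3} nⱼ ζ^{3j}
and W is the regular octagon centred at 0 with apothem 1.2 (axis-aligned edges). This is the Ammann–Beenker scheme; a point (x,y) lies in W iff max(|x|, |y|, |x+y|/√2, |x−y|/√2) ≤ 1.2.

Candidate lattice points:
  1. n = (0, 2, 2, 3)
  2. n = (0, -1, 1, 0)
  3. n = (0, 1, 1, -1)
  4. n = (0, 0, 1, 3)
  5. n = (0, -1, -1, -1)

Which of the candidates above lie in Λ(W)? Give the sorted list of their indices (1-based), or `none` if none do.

With ζ = e^{iπ/4} the internal vectors are ζ^0,ζ^3,ζ^6,ζ^9.
candidate 1: n = (0, 2, 2, 3) → π⊥ ≈ (+0.7071, +1.5355); max(|x|,|y|,|x±y|/√2) = 1.5858 > 1.2 ⇒ ∉ W
candidate 2: n = (0, -1, 1, 0) → π⊥ ≈ (+0.7071, -1.7071); max(|x|,|y|,|x±y|/√2) = 1.7071 > 1.2 ⇒ ∉ W
candidate 3: n = (0, 1, 1, -1) → π⊥ ≈ (-1.4142, -1.0000); max(|x|,|y|,|x±y|/√2) = 1.7071 > 1.2 ⇒ ∉ W
candidate 4: n = (0, 0, 1, 3) → π⊥ ≈ (+2.1213, +1.1213); max(|x|,|y|,|x±y|/√2) = 2.2929 > 1.2 ⇒ ∉ W
candidate 5: n = (0, -1, -1, -1) → π⊥ ≈ (+0.0000, -0.4142); max(|x|,|y|,|x±y|/√2) = 0.4142 ≤ 1.2 ⇒ ∈ W

5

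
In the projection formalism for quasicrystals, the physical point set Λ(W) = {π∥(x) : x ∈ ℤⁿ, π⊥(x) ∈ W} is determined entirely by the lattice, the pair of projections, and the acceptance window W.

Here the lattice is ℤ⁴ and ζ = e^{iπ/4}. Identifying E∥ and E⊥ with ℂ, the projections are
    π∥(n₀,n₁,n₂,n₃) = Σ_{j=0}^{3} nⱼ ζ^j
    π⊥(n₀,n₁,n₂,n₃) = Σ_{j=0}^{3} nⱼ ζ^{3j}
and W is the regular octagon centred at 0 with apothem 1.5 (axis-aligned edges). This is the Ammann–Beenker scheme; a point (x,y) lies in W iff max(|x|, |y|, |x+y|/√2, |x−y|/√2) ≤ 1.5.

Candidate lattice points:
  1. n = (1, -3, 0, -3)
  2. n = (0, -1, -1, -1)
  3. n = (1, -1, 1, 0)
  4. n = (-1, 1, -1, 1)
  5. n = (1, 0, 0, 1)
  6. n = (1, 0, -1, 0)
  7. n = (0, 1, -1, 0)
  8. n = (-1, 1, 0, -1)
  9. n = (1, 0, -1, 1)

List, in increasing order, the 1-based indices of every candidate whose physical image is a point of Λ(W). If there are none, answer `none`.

π⊥(n) = n₀ + n₁ζ³ + n₂ζ⁶ + n₃ζ⁹ where ζ = e^{iπ/4}.
candidate 1: n = (1, -3, 0, -3) → π⊥ ≈ (+1.0000, -4.2426); max(|x|,|y|,|x±y|/√2) = 4.2426 > 1.5 ⇒ ∉ W
candidate 2: n = (0, -1, -1, -1) → π⊥ ≈ (+0.0000, -0.4142); max(|x|,|y|,|x±y|/√2) = 0.4142 ≤ 1.5 ⇒ ∈ W
candidate 3: n = (1, -1, 1, 0) → π⊥ ≈ (+1.7071, -1.7071); max(|x|,|y|,|x±y|/√2) = 2.4142 > 1.5 ⇒ ∉ W
candidate 4: n = (-1, 1, -1, 1) → π⊥ ≈ (-1.0000, +2.4142); max(|x|,|y|,|x±y|/√2) = 2.4142 > 1.5 ⇒ ∉ W
candidate 5: n = (1, 0, 0, 1) → π⊥ ≈ (+1.7071, +0.7071); max(|x|,|y|,|x±y|/√2) = 1.7071 > 1.5 ⇒ ∉ W
candidate 6: n = (1, 0, -1, 0) → π⊥ ≈ (+1.0000, +1.0000); max(|x|,|y|,|x±y|/√2) = 1.4142 ≤ 1.5 ⇒ ∈ W
candidate 7: n = (0, 1, -1, 0) → π⊥ ≈ (-0.7071, +1.7071); max(|x|,|y|,|x±y|/√2) = 1.7071 > 1.5 ⇒ ∉ W
candidate 8: n = (-1, 1, 0, -1) → π⊥ ≈ (-2.4142, +0.0000); max(|x|,|y|,|x±y|/√2) = 2.4142 > 1.5 ⇒ ∉ W
candidate 9: n = (1, 0, -1, 1) → π⊥ ≈ (+1.7071, +1.7071); max(|x|,|y|,|x±y|/√2) = 2.4142 > 1.5 ⇒ ∉ W

2, 6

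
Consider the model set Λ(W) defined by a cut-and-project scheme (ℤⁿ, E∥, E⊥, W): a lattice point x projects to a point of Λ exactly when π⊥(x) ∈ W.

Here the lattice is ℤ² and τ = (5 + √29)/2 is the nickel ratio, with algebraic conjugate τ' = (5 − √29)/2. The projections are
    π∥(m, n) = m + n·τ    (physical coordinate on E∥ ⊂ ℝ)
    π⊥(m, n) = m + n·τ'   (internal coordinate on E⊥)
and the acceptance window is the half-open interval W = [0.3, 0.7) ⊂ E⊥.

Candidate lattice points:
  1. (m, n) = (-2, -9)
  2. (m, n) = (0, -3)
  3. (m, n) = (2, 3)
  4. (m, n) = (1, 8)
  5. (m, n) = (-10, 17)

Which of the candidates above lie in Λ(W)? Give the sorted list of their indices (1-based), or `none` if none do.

Numerically τ ≈ 5.1926 and τ' = −1/τ ≈ -0.1926.
#1 (-2,-9): internal coord -2 + (-9)·τ' = -0.2668; -0.2668 ∉ [0.3, 0.7) → out
#2 (0,-3): internal coord 0 + (-3)·τ' = +0.5777; +0.5777 ∈ [0.3, 0.7) → IN Λ
#3 (2,3): internal coord 2 + (3)·τ' = +1.4223; +1.4223 ∉ [0.3, 0.7) → out
#4 (1,8): internal coord 1 + (8)·τ' = -0.5407; -0.5407 ∉ [0.3, 0.7) → out
#5 (-10,17): internal coord -10 + (17)·τ' = -13.2739; -13.2739 ∉ [0.3, 0.7) → out

2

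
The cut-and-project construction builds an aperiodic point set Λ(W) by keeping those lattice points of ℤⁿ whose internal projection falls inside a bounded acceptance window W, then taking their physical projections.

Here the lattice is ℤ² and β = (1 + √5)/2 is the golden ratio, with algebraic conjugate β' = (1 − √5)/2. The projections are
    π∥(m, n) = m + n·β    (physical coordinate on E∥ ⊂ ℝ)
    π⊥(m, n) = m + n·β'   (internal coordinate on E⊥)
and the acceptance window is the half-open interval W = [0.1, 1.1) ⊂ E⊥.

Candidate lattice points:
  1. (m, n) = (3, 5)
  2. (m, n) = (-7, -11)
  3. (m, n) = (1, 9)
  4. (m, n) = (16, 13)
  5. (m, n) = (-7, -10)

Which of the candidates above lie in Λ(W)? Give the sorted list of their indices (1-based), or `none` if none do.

none

β' = (1−√5)/2 ≈ -0.6180.
candidate 1: (m,n)=(3,5) → π∥ = 3+5·β ≈ 11.0902, π⊥ = 3+5·β' ≈ -0.0902 ∉ [0.1, 1.1) ⇒ out
candidate 2: (m,n)=(-7,-11) → π∥ = -7-11·β ≈ -24.7984, π⊥ = -7-11·β' ≈ -0.2016 ∉ [0.1, 1.1) ⇒ out
candidate 3: (m,n)=(1,9) → π∥ = 1+9·β ≈ 15.5623, π⊥ = 1+9·β' ≈ -4.5623 ∉ [0.1, 1.1) ⇒ out
candidate 4: (m,n)=(16,13) → π∥ = 16+13·β ≈ 37.0344, π⊥ = 16+13·β' ≈ 7.9656 ∉ [0.1, 1.1) ⇒ out
candidate 5: (m,n)=(-7,-10) → π∥ = -7-10·β ≈ -23.1803, π⊥ = -7-10·β' ≈ -0.8197 ∉ [0.1, 1.1) ⇒ out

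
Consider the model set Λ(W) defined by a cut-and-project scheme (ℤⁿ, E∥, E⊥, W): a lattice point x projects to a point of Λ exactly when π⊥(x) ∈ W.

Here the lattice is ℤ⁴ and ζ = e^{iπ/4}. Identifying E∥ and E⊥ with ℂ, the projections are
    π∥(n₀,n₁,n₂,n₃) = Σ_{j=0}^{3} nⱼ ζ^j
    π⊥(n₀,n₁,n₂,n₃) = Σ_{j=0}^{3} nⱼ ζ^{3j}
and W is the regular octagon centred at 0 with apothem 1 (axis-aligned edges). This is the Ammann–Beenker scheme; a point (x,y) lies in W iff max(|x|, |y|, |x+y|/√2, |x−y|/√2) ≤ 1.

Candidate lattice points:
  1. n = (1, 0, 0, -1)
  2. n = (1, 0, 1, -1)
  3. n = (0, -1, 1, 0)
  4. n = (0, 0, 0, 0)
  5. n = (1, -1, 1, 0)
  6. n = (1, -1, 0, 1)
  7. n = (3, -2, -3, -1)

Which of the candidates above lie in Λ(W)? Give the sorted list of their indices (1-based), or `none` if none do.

π⊥(n) = n₀ + n₁ζ³ + n₂ζ⁶ + n₃ζ⁹ where ζ = e^{iπ/4}.
candidate 1: n = (1, 0, 0, -1) → π⊥ ≈ (+0.292893, -0.707107); max(|x|,|y|,|x±y|/√2) = 0.707107 ≤ 1 ⇒ ∈ W
candidate 2: n = (1, 0, 1, -1) → π⊥ ≈ (+0.292893, -1.707107); max(|x|,|y|,|x±y|/√2) = 1.707107 > 1 ⇒ ∉ W
candidate 3: n = (0, -1, 1, 0) → π⊥ ≈ (+0.707107, -1.707107); max(|x|,|y|,|x±y|/√2) = 1.707107 > 1 ⇒ ∉ W
candidate 4: n = (0, 0, 0, 0) → π⊥ ≈ (+0.000000, +0.000000); max(|x|,|y|,|x±y|/√2) = 0.000000 ≤ 1 ⇒ ∈ W
candidate 5: n = (1, -1, 1, 0) → π⊥ ≈ (+1.707107, -1.707107); max(|x|,|y|,|x±y|/√2) = 2.414214 > 1 ⇒ ∉ W
candidate 6: n = (1, -1, 0, 1) → π⊥ ≈ (+2.414214, +0.000000); max(|x|,|y|,|x±y|/√2) = 2.414214 > 1 ⇒ ∉ W
candidate 7: n = (3, -2, -3, -1) → π⊥ ≈ (+3.707107, +0.878680); max(|x|,|y|,|x±y|/√2) = 3.707107 > 1 ⇒ ∉ W

1, 4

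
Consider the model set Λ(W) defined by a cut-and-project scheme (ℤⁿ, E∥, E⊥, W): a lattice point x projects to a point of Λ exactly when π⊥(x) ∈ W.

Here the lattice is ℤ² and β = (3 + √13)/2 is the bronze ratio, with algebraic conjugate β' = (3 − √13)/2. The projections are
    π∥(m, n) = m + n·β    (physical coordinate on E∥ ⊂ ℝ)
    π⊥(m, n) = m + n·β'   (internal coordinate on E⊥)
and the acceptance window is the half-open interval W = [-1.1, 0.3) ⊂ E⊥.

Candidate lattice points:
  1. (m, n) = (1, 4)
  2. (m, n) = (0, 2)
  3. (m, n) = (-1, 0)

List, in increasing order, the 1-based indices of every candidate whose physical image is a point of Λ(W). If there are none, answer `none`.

Numerically β ≈ 3.302776 and β' = −1/β ≈ -0.302776.
[1] lift (1,4): star map gives -0.211103; window check -1.1 ≤ -0.211103 < 0.3 is true → IN Λ
[2] lift (0,2): star map gives -0.605551; window check -1.1 ≤ -0.605551 < 0.3 is true → IN Λ
[3] lift (-1,0): star map gives -1.000000; window check -1.1 ≤ -1.000000 < 0.3 is true → IN Λ

1, 2, 3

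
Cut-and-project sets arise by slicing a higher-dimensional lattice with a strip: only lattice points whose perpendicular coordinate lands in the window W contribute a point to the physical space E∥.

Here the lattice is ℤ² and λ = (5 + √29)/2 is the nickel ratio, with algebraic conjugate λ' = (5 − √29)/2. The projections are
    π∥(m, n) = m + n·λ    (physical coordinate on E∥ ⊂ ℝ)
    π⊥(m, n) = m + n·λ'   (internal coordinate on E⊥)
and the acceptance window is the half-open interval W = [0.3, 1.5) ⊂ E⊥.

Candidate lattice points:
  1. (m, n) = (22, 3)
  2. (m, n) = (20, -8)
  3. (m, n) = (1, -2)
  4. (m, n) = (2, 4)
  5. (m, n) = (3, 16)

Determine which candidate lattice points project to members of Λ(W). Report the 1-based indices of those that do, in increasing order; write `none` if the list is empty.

3, 4

Numerically λ ≈ 5.1926 and λ' = −1/λ ≈ -0.1926.
#1 (22,3): internal coord 22 + (3)·λ' = +21.4223; +21.4223 ∉ [0.3, 1.5) → out
#2 (20,-8): internal coord 20 + (-8)·λ' = +21.5407; +21.5407 ∉ [0.3, 1.5) → out
#3 (1,-2): internal coord 1 + (-2)·λ' = +1.3852; +1.3852 ∈ [0.3, 1.5) → IN Λ
#4 (2,4): internal coord 2 + (4)·λ' = +1.2297; +1.2297 ∈ [0.3, 1.5) → IN Λ
#5 (3,16): internal coord 3 + (16)·λ' = -0.0813; -0.0813 ∉ [0.3, 1.5) → out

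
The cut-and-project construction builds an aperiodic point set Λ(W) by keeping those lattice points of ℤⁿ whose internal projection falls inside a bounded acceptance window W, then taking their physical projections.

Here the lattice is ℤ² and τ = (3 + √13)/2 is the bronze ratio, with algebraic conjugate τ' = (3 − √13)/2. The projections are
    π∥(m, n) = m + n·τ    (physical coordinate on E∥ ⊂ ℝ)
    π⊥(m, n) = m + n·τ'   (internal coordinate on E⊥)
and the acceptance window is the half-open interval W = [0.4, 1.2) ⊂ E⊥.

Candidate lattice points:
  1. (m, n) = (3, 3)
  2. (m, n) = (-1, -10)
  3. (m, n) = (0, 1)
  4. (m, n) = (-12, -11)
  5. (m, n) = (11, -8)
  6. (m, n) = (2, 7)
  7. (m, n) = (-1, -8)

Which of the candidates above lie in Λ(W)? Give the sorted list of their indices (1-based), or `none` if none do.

Numerically τ ≈ 3.30278 and τ' = −1/τ ≈ -0.30278.
[1] lift (3,3): star map gives 2.09167; window check 0.4 ≤ 2.09167 < 1.2 is false → out
[2] lift (-1,-10): star map gives 2.02776; window check 0.4 ≤ 2.02776 < 1.2 is false → out
[3] lift (0,1): star map gives -0.30278; window check 0.4 ≤ -0.30278 < 1.2 is false → out
[4] lift (-12,-11): star map gives -8.66947; window check 0.4 ≤ -8.66947 < 1.2 is false → out
[5] lift (11,-8): star map gives 13.42221; window check 0.4 ≤ 13.42221 < 1.2 is false → out
[6] lift (2,7): star map gives -0.11943; window check 0.4 ≤ -0.11943 < 1.2 is false → out
[7] lift (-1,-8): star map gives 1.42221; window check 0.4 ≤ 1.42221 < 1.2 is false → out

none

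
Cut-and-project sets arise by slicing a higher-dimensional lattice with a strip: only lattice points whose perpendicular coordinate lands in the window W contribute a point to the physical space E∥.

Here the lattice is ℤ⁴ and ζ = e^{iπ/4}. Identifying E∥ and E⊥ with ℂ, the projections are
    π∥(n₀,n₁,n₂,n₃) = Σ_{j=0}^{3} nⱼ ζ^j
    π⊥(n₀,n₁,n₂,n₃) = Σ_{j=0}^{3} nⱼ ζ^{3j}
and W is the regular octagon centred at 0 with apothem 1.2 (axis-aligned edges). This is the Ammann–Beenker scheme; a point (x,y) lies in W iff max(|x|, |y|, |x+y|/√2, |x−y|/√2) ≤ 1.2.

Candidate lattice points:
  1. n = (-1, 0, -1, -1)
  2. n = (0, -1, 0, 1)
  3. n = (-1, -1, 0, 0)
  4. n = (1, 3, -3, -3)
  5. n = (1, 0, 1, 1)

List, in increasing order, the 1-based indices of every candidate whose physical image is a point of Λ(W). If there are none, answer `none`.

3

π⊥(n) = n₀ + n₁ζ³ + n₂ζ⁶ + n₃ζ⁹ where ζ = e^{iπ/4}.
candidate 1: n = (-1, 0, -1, -1) → π⊥ ≈ (-1.70711, +0.29289); max(|x|,|y|,|x±y|/√2) = 1.70711 > 1.2 ⇒ ∉ W
candidate 2: n = (0, -1, 0, 1) → π⊥ ≈ (+1.41421, +0.00000); max(|x|,|y|,|x±y|/√2) = 1.41421 > 1.2 ⇒ ∉ W
candidate 3: n = (-1, -1, 0, 0) → π⊥ ≈ (-0.29289, -0.70711); max(|x|,|y|,|x±y|/√2) = 0.70711 ≤ 1.2 ⇒ ∈ W
candidate 4: n = (1, 3, -3, -3) → π⊥ ≈ (-3.24264, +3.00000); max(|x|,|y|,|x±y|/√2) = 4.41421 > 1.2 ⇒ ∉ W
candidate 5: n = (1, 0, 1, 1) → π⊥ ≈ (+1.70711, -0.29289); max(|x|,|y|,|x±y|/√2) = 1.70711 > 1.2 ⇒ ∉ W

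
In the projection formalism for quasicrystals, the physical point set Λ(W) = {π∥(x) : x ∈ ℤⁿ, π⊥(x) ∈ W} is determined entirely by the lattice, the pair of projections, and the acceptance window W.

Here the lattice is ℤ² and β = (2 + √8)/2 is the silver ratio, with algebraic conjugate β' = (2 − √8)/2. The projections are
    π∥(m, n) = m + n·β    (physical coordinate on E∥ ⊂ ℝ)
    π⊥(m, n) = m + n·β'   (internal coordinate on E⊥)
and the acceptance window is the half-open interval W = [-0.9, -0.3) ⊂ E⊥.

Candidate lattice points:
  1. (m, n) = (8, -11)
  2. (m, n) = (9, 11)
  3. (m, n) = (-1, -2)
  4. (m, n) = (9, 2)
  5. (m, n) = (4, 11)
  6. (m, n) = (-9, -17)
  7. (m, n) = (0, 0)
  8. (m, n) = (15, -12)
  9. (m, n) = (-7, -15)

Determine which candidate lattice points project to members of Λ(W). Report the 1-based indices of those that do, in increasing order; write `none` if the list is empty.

5, 9

β' = (2−√8)/2 ≈ -0.414214.
candidate 1: (m,n)=(8,-11) → π∥ = 8-11·β ≈ -18.556349, π⊥ = 8-11·β' ≈ 12.556349 ∉ [-0.9, -0.3) ⇒ out
candidate 2: (m,n)=(9,11) → π∥ = 9+11·β ≈ 35.556349, π⊥ = 9+11·β' ≈ 4.443651 ∉ [-0.9, -0.3) ⇒ out
candidate 3: (m,n)=(-1,-2) → π∥ = -1-2·β ≈ -5.828427, π⊥ = -1-2·β' ≈ -0.171573 ∉ [-0.9, -0.3) ⇒ out
candidate 4: (m,n)=(9,2) → π∥ = 9+2·β ≈ 13.828427, π⊥ = 9+2·β' ≈ 8.171573 ∉ [-0.9, -0.3) ⇒ out
candidate 5: (m,n)=(4,11) → π∥ = 4+11·β ≈ 30.556349, π⊥ = 4+11·β' ≈ -0.556349 ∈ [-0.9, -0.3) ⇒ IN Λ
candidate 6: (m,n)=(-9,-17) → π∥ = -9-17·β ≈ -50.041631, π⊥ = -9-17·β' ≈ -1.958369 ∉ [-0.9, -0.3) ⇒ out
candidate 7: (m,n)=(0,0) → π∥ = 0+0·β ≈ 0.000000, π⊥ = 0+0·β' ≈ 0.000000 ∉ [-0.9, -0.3) ⇒ out
candidate 8: (m,n)=(15,-12) → π∥ = 15-12·β ≈ -13.970563, π⊥ = 15-12·β' ≈ 19.970563 ∉ [-0.9, -0.3) ⇒ out
candidate 9: (m,n)=(-7,-15) → π∥ = -7-15·β ≈ -43.213203, π⊥ = -7-15·β' ≈ -0.786797 ∈ [-0.9, -0.3) ⇒ IN Λ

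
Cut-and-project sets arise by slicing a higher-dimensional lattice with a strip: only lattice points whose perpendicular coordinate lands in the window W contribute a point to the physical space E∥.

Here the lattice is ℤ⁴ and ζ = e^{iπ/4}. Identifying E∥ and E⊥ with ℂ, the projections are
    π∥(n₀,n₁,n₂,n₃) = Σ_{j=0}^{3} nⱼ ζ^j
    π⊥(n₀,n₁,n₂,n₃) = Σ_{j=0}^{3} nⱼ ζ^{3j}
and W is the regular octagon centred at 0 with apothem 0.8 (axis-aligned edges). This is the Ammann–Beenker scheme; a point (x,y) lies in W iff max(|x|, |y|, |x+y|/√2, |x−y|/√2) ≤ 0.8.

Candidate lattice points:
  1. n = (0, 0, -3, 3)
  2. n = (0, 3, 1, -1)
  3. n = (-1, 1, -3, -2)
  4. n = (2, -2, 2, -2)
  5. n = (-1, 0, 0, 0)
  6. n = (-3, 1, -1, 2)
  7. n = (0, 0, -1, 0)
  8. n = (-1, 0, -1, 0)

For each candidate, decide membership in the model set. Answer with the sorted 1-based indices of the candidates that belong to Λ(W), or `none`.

none

With ζ = e^{iπ/4} the internal vectors are ζ^0,ζ^3,ζ^6,ζ^9.
candidate 1: n = (0, 0, -3, 3) → π⊥ ≈ (+2.1213, +5.1213); max(|x|,|y|,|x±y|/√2) = 5.1213 > 0.8 ⇒ ∉ W
candidate 2: n = (0, 3, 1, -1) → π⊥ ≈ (-2.8284, +0.4142); max(|x|,|y|,|x±y|/√2) = 2.8284 > 0.8 ⇒ ∉ W
candidate 3: n = (-1, 1, -3, -2) → π⊥ ≈ (-3.1213, +2.2929); max(|x|,|y|,|x±y|/√2) = 3.8284 > 0.8 ⇒ ∉ W
candidate 4: n = (2, -2, 2, -2) → π⊥ ≈ (+2.0000, -4.8284); max(|x|,|y|,|x±y|/√2) = 4.8284 > 0.8 ⇒ ∉ W
candidate 5: n = (-1, 0, 0, 0) → π⊥ ≈ (-1.0000, +0.0000); max(|x|,|y|,|x±y|/√2) = 1.0000 > 0.8 ⇒ ∉ W
candidate 6: n = (-3, 1, -1, 2) → π⊥ ≈ (-2.2929, +3.1213); max(|x|,|y|,|x±y|/√2) = 3.8284 > 0.8 ⇒ ∉ W
candidate 7: n = (0, 0, -1, 0) → π⊥ ≈ (+0.0000, +1.0000); max(|x|,|y|,|x±y|/√2) = 1.0000 > 0.8 ⇒ ∉ W
candidate 8: n = (-1, 0, -1, 0) → π⊥ ≈ (-1.0000, +1.0000); max(|x|,|y|,|x±y|/√2) = 1.4142 > 0.8 ⇒ ∉ W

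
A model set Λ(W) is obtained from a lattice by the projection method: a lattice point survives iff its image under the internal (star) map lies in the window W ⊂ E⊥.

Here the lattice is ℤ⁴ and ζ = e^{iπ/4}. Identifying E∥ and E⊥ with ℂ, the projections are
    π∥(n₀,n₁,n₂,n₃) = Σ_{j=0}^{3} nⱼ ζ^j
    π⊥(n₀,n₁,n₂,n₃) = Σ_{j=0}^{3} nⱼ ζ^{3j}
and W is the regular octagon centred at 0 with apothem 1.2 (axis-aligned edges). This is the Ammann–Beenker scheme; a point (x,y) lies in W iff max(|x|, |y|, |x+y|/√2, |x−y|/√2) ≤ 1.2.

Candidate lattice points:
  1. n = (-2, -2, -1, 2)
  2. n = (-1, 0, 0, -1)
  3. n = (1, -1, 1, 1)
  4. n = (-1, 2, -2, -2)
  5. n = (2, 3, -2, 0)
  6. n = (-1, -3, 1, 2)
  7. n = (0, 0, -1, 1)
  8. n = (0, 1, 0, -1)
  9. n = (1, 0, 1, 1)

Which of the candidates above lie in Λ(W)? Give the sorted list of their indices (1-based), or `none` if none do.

π⊥(n) = n₀ + n₁ζ³ + n₂ζ⁶ + n₃ζ⁹ where ζ = e^{iπ/4}.
#1 (-2, -2, -1, 2): internal (0.828427, 1.000000); octagon support 1.292893 vs apothem 1.2 → ∉ W
#2 (-1, 0, 0, -1): internal (-1.707107, -0.707107); octagon support 1.707107 vs apothem 1.2 → ∉ W
#3 (1, -1, 1, 1): internal (2.414214, -1.000000); octagon support 2.414214 vs apothem 1.2 → ∉ W
#4 (-1, 2, -2, -2): internal (-3.828427, 2.000000); octagon support 4.121320 vs apothem 1.2 → ∉ W
#5 (2, 3, -2, 0): internal (-0.121320, 4.121320); octagon support 4.121320 vs apothem 1.2 → ∉ W
#6 (-1, -3, 1, 2): internal (2.535534, -1.707107); octagon support 3.000000 vs apothem 1.2 → ∉ W
#7 (0, 0, -1, 1): internal (0.707107, 1.707107); octagon support 1.707107 vs apothem 1.2 → ∉ W
#8 (0, 1, 0, -1): internal (-1.414214, 0.000000); octagon support 1.414214 vs apothem 1.2 → ∉ W
#9 (1, 0, 1, 1): internal (1.707107, -0.292893); octagon support 1.707107 vs apothem 1.2 → ∉ W

none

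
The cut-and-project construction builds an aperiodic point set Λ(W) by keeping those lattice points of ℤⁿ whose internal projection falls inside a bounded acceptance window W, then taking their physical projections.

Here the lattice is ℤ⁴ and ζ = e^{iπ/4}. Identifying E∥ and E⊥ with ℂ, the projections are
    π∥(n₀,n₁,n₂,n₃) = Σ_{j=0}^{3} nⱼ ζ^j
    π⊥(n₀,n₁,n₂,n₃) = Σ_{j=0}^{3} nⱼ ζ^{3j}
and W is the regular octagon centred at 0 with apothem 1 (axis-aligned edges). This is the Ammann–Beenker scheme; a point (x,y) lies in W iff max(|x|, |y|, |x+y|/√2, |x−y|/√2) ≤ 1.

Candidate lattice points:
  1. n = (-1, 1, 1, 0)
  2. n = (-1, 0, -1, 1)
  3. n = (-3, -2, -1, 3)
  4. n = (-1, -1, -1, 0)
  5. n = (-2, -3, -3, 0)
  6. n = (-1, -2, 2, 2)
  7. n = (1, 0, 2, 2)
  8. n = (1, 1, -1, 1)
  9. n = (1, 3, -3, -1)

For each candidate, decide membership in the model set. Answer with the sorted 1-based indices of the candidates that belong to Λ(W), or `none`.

4, 5

With ζ = e^{iπ/4} the internal vectors are ζ^0,ζ^3,ζ^6,ζ^9.
candidate 1: n = (-1, 1, 1, 0) → π⊥ ≈ (-1.70711, -0.29289); max(|x|,|y|,|x±y|/√2) = 1.70711 > 1 ⇒ ∉ W
candidate 2: n = (-1, 0, -1, 1) → π⊥ ≈ (-0.29289, +1.70711); max(|x|,|y|,|x±y|/√2) = 1.70711 > 1 ⇒ ∉ W
candidate 3: n = (-3, -2, -1, 3) → π⊥ ≈ (+0.53553, +1.70711); max(|x|,|y|,|x±y|/√2) = 1.70711 > 1 ⇒ ∉ W
candidate 4: n = (-1, -1, -1, 0) → π⊥ ≈ (-0.29289, +0.29289); max(|x|,|y|,|x±y|/√2) = 0.41421 ≤ 1 ⇒ ∈ W
candidate 5: n = (-2, -3, -3, 0) → π⊥ ≈ (+0.12132, +0.87868); max(|x|,|y|,|x±y|/√2) = 0.87868 ≤ 1 ⇒ ∈ W
candidate 6: n = (-1, -2, 2, 2) → π⊥ ≈ (+1.82843, -2.00000); max(|x|,|y|,|x±y|/√2) = 2.70711 > 1 ⇒ ∉ W
candidate 7: n = (1, 0, 2, 2) → π⊥ ≈ (+2.41421, -0.58579); max(|x|,|y|,|x±y|/√2) = 2.41421 > 1 ⇒ ∉ W
candidate 8: n = (1, 1, -1, 1) → π⊥ ≈ (+1.00000, +2.41421); max(|x|,|y|,|x±y|/√2) = 2.41421 > 1 ⇒ ∉ W
candidate 9: n = (1, 3, -3, -1) → π⊥ ≈ (-1.82843, +4.41421); max(|x|,|y|,|x±y|/√2) = 4.41421 > 1 ⇒ ∉ W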